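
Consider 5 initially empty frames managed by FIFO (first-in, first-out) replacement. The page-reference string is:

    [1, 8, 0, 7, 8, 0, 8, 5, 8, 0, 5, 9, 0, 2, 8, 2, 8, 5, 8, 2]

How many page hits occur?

1: miss, frames [1]
8: miss, frames [1, 8]
0: miss, frames [1, 8, 0]
7: miss, frames [1, 8, 0, 7]
8: hit
0: hit
8: hit
5: miss, frames [1, 8, 0, 7, 5]
8: hit
0: hit
5: hit
9: miss, evict 1, frames [8, 0, 7, 5, 9]
0: hit
2: miss, evict 8, frames [0, 7, 5, 9, 2]
8: miss, evict 0, frames [7, 5, 9, 2, 8]
2: hit
8: hit
5: hit
8: hit
2: hit
Hits: 12.

12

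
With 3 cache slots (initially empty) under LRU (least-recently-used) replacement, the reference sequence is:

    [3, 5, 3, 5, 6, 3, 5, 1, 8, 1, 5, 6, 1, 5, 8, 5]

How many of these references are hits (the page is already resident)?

3 → miss, frames (3)
5 → miss, frames (3 5)
3 → hit
5 → hit
6 → miss, frames (3 5 6)
3 → hit
5 → hit
1 → miss, evict 6, frames (3 5 1)
8 → miss, evict 3, frames (5 1 8)
1 → hit
5 → hit
6 → miss, evict 8, frames (1 5 6)
1 → hit
5 → hit
8 → miss, evict 6, frames (1 5 8)
5 → hit
Hits: 9.

9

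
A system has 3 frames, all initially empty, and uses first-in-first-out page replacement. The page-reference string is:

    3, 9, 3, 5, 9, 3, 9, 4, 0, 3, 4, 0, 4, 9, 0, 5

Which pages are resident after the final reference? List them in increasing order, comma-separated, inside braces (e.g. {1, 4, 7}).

{3, 5, 9}

3 → fault, frames {3}
9 → fault, frames {3,9}
3 → hit
5 → fault, frames {3,9,5}
9 → hit
3 → hit
9 → hit
4 → fault, evict 3, frames {9,5,4}
0 → fault, evict 9, frames {5,4,0}
3 → fault, evict 5, frames {4,0,3}
4 → hit
0 → hit
4 → hit
9 → fault, evict 4, frames {0,3,9}
0 → hit
5 → fault, evict 0, frames {3,9,5}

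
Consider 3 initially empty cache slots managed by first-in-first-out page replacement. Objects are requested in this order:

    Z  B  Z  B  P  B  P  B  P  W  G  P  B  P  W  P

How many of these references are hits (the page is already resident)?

Z -> fault, frames (Z)
B -> fault, frames (Z B)
Z -> hit
B -> hit
P -> fault, frames (Z B P)
B -> hit
P -> hit
B -> hit
P -> hit
W -> fault, evict Z, frames (B P W)
G -> fault, evict B, frames (P W G)
P -> hit
B -> fault, evict P, frames (W G B)
P -> fault, evict W, frames (G B P)
W -> fault, evict G, frames (B P W)
P -> hit
Hits: 8.

8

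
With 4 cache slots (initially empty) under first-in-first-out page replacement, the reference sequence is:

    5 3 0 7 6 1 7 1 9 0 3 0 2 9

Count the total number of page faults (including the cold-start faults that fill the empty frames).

5: miss, frames (5)
3: miss, frames (5 3)
0: miss, frames (5 3 0)
7: miss, frames (5 3 0 7)
6: miss, evict 5, frames (3 0 7 6)
1: miss, evict 3, frames (0 7 6 1)
7: hit
1: hit
9: miss, evict 0, frames (7 6 1 9)
0: miss, evict 7, frames (6 1 9 0)
3: miss, evict 6, frames (1 9 0 3)
0: hit
2: miss, evict 1, frames (9 0 3 2)
9: hit
Page faults: 10.

10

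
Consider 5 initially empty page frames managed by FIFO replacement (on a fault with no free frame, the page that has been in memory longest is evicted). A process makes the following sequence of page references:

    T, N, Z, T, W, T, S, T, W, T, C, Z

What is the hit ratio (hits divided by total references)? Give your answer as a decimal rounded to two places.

0.50

T: miss, frames {T}
N: miss, frames {T,N}
Z: miss, frames {T,N,Z}
T: hit
W: miss, frames {T,N,Z,W}
T: hit
S: miss, frames {T,N,Z,W,S}
T: hit
W: hit
T: hit
C: miss, evict T, frames {N,Z,W,S,C}
Z: hit
Hits: 6 of 12 references → 6/12 = 0.5000.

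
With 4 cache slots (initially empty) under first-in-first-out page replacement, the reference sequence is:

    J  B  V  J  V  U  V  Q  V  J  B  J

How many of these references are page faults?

J → fault, frames [J]
B → fault, frames [J, B]
V → fault, frames [J, B, V]
J → hit
V → hit
U → fault, frames [J, B, V, U]
V → hit
Q → fault, evict J, frames [B, V, U, Q]
V → hit
J → fault, evict B, frames [V, U, Q, J]
B → fault, evict V, frames [U, Q, J, B]
J → hit
Page faults: 7.

7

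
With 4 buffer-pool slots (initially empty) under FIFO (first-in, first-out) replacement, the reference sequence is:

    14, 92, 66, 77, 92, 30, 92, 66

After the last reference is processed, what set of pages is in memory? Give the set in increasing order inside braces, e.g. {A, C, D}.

{30, 66, 77, 92}

14: fault, frames (14)
92: fault, frames (14 92)
66: fault, frames (14 92 66)
77: fault, frames (14 92 66 77)
92: hit
30: fault, evict 14, frames (92 66 77 30)
92: hit
66: hit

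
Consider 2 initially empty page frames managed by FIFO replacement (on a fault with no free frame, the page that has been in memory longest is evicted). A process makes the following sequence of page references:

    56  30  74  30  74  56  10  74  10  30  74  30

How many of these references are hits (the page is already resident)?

5

56 → fault, frames [56]
30 → fault, frames [56, 30]
74 → fault, evict 56, frames [30, 74]
30 → hit
74 → hit
56 → fault, evict 30, frames [74, 56]
10 → fault, evict 74, frames [56, 10]
74 → fault, evict 56, frames [10, 74]
10 → hit
30 → fault, evict 10, frames [74, 30]
74 → hit
30 → hit
Hits: 5.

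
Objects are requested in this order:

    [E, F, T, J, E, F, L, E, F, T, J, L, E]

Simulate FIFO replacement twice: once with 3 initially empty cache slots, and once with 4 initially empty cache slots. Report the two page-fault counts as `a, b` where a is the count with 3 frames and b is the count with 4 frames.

10, 11

3 frames: F F F F F F F . . F F . F → 10 faults.
4 frames: F F F F . . F F F F F F F → 11 faults.
11 > 10: adding a frame increased faults — Belady's anomaly.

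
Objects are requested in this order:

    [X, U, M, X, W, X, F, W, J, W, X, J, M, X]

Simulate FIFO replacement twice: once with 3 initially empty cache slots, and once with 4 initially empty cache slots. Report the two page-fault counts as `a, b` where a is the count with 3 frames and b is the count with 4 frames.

3 frames: F F F . F F F . F F F . F . → 10 faults.
4 frames: F F F . F . F . F . F . F . → 8 faults.
8 < 10: adding a frame reduced faults, as is typical.

10, 8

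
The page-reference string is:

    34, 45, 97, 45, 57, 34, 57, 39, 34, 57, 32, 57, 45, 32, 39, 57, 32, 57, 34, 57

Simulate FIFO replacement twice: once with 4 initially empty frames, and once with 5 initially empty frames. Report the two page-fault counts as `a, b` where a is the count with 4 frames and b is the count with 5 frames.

9, 7

4 frames: F F F . F . . F F . F . F . . F . . . . → 9 faults.
5 frames: F F F . F . . F . . F . . . . . . . F . → 7 faults.
7 < 9: adding a frame reduced faults, as is typical.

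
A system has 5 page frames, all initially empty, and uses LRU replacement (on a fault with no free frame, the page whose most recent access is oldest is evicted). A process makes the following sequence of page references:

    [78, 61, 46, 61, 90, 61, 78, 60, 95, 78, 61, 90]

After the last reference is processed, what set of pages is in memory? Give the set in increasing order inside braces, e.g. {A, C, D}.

78 -> miss, frames {78}
61 -> miss, frames {78,61}
46 -> miss, frames {78,61,46}
61 -> hit
90 -> miss, frames {78,46,61,90}
61 -> hit
78 -> hit
60 -> miss, frames {46,90,61,78,60}
95 -> miss, evict 46, frames {90,61,78,60,95}
78 -> hit
61 -> hit
90 -> hit

{60, 61, 78, 90, 95}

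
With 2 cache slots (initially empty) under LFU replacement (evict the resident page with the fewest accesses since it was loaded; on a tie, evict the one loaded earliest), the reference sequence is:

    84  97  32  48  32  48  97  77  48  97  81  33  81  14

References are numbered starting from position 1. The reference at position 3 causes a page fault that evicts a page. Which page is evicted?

pos 1: 84 -> miss, frames (84)
pos 2: 97 -> miss, frames (84 97)
pos 3: 32 -> miss, evict 84, frames (97 32)
At position 3, page 84 is evicted.

84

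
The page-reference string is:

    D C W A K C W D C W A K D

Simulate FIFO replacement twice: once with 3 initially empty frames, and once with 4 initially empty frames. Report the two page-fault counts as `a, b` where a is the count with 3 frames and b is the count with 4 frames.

3 frames: F F F F F F F F . . F F . → 10 faults.
4 frames: F F F F F . . F F F F F F → 11 faults.
11 > 10: adding a frame increased faults — Belady's anomaly.

10, 11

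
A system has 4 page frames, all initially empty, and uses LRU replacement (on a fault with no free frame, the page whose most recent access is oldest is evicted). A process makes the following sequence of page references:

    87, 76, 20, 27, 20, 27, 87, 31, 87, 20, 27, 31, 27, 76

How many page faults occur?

87 -> miss, frames [87]
76 -> miss, frames [87, 76]
20 -> miss, frames [87, 76, 20]
27 -> miss, frames [87, 76, 20, 27]
20 -> hit
27 -> hit
87 -> hit
31 -> miss, evict 76, frames [20, 27, 87, 31]
87 -> hit
20 -> hit
27 -> hit
31 -> hit
27 -> hit
76 -> miss, evict 87, frames [20, 31, 27, 76]
Page faults: 6.

6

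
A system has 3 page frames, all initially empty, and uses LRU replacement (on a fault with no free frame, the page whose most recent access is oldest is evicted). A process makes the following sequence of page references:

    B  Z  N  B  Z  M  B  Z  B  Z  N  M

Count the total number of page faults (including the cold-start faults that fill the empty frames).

B → miss, frames [B]
Z → miss, frames [B, Z]
N → miss, frames [B, Z, N]
B → hit
Z → hit
M → miss, evict N, frames [B, Z, M]
B → hit
Z → hit
B → hit
Z → hit
N → miss, evict M, frames [B, Z, N]
M → miss, evict B, frames [Z, N, M]
Page faults: 6.

6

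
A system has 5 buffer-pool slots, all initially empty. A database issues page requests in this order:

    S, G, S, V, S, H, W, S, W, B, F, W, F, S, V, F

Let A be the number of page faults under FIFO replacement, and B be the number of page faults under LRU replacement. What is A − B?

1

Under FIFO: F F . F . F F . . F F . . F F . → 9 faults.
Under LRU: F F . F . F F . . F F . . . F . → 8 faults.
A − B = 9 − 8 = 1.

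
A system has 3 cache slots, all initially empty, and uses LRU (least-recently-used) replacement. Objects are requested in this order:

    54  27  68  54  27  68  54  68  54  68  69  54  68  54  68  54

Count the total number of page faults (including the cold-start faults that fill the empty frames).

54 → fault, frames {54}
27 → fault, frames {54,27}
68 → fault, frames {54,27,68}
54 → hit
27 → hit
68 → hit
54 → hit
68 → hit
54 → hit
68 → hit
69 → fault, evict 27, frames {54,68,69}
54 → hit
68 → hit
54 → hit
68 → hit
54 → hit
Page faults: 4.

4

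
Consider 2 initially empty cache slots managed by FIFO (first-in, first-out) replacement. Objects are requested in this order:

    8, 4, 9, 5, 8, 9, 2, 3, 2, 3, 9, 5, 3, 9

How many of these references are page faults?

12

8: miss, frames (8)
4: miss, frames (8 4)
9: miss, evict 8, frames (4 9)
5: miss, evict 4, frames (9 5)
8: miss, evict 9, frames (5 8)
9: miss, evict 5, frames (8 9)
2: miss, evict 8, frames (9 2)
3: miss, evict 9, frames (2 3)
2: hit
3: hit
9: miss, evict 2, frames (3 9)
5: miss, evict 3, frames (9 5)
3: miss, evict 9, frames (5 3)
9: miss, evict 5, frames (3 9)
Page faults: 12.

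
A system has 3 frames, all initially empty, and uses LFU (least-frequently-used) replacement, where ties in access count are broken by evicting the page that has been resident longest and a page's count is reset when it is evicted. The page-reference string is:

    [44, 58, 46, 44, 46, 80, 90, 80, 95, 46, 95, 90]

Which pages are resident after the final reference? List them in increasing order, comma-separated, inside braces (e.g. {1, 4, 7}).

44: miss, frames (44)
58: miss, frames (44 58)
46: miss, frames (44 58 46)
44: hit
46: hit
80: miss, evict 58, frames (44 46 80)
90: miss, evict 80, frames (44 46 90)
80: miss, evict 90, frames (44 46 80)
95: miss, evict 80, frames (44 46 95)
46: hit
95: hit
90: miss, evict 44, frames (46 95 90)

{46, 90, 95}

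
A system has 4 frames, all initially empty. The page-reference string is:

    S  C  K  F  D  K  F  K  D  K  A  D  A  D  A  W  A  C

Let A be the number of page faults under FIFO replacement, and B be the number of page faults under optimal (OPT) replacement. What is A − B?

Under FIFO: F F F F F . . . . . F . . . . F . F → 8 faults.
Under OPT: F F F F F . . . . . F . . . . F . . → 7 faults.
A − B = 8 − 7 = 1.

1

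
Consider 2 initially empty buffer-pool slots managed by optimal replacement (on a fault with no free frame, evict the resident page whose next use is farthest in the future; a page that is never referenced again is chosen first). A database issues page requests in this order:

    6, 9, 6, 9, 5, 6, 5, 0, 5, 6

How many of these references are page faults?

5

6: fault, frames [6]
9: fault, frames [6, 9]
6: hit
9: hit
5: fault, evict 9, frames [6, 5]
6: hit
5: hit
0: fault, evict 6, frames [5, 0]
5: hit
6: fault, evict 0, frames [5, 6]
Page faults: 5.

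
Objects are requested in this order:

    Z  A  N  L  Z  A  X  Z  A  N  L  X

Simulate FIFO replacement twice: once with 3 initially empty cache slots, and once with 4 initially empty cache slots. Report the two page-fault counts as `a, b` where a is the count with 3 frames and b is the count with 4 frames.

9, 10

3 frames: F F F F F F F . . F F . → 9 faults.
4 frames: F F F F . . F F F F F F → 10 faults.
10 > 9: adding a frame increased faults — Belady's anomaly.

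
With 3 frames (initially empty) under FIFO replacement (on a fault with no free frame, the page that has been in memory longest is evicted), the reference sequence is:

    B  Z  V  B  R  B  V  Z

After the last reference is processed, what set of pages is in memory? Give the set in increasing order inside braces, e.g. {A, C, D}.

{B, R, Z}

B → miss, frames (B)
Z → miss, frames (B Z)
V → miss, frames (B Z V)
B → hit
R → miss, evict B, frames (Z V R)
B → miss, evict Z, frames (V R B)
V → hit
Z → miss, evict V, frames (R B Z)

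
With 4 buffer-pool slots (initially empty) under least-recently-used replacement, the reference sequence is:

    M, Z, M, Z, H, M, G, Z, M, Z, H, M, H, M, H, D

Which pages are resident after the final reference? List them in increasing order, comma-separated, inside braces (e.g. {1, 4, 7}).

{D, H, M, Z}

M → fault, frames {M}
Z → fault, frames {M,Z}
M → hit
Z → hit
H → fault, frames {M,Z,H}
M → hit
G → fault, frames {Z,H,M,G}
Z → hit
M → hit
Z → hit
H → hit
M → hit
H → hit
M → hit
H → hit
D → fault, evict G, frames {Z,M,H,D}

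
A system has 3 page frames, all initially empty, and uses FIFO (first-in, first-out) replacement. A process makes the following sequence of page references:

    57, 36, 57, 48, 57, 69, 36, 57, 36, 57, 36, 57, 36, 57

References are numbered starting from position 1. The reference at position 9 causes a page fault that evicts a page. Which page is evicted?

48

pos 1: 57 → fault, frames (57)
pos 2: 36 → fault, frames (57 36)
pos 3: 57 → hit
pos 4: 48 → fault, frames (57 36 48)
pos 5: 57 → hit
pos 6: 69 → fault, evict 57, frames (36 48 69)
pos 7: 36 → hit
pos 8: 57 → fault, evict 36, frames (48 69 57)
pos 9: 36 → fault, evict 48, frames (69 57 36)
At position 9, page 48 is evicted.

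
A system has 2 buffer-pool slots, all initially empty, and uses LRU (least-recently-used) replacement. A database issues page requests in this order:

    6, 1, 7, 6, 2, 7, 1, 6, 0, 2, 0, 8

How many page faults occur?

6: fault, frames {6}
1: fault, frames {6,1}
7: fault, evict 6, frames {1,7}
6: fault, evict 1, frames {7,6}
2: fault, evict 7, frames {6,2}
7: fault, evict 6, frames {2,7}
1: fault, evict 2, frames {7,1}
6: fault, evict 7, frames {1,6}
0: fault, evict 1, frames {6,0}
2: fault, evict 6, frames {0,2}
0: hit
8: fault, evict 2, frames {0,8}
Page faults: 11.

11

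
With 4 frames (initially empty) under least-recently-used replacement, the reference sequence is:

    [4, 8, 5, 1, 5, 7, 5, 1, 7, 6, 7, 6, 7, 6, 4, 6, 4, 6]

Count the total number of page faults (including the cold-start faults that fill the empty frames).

7

4 → miss, frames (4)
8 → miss, frames (4 8)
5 → miss, frames (4 8 5)
1 → miss, frames (4 8 5 1)
5 → hit
7 → miss, evict 4, frames (8 1 5 7)
5 → hit
1 → hit
7 → hit
6 → miss, evict 8, frames (5 1 7 6)
7 → hit
6 → hit
7 → hit
6 → hit
4 → miss, evict 5, frames (1 7 6 4)
6 → hit
4 → hit
6 → hit
Page faults: 7.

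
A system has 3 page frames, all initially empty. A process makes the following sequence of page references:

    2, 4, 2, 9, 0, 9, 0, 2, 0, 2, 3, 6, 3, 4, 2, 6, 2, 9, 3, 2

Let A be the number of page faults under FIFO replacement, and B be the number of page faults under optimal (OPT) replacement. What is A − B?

2

Under FIFO: F F . F F . . F . . F F . F F . . F F . → 11 faults.
Under OPT: F F . F F . . . . . F F . F . . . F F . → 9 faults.
A − B = 11 − 9 = 2.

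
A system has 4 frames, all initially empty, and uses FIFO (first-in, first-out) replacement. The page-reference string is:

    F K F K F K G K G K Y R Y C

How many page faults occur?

F → fault, frames [F]
K → fault, frames [F, K]
F → hit
K → hit
F → hit
K → hit
G → fault, frames [F, K, G]
K → hit
G → hit
K → hit
Y → fault, frames [F, K, G, Y]
R → fault, evict F, frames [K, G, Y, R]
Y → hit
C → fault, evict K, frames [G, Y, R, C]
Page faults: 6.

6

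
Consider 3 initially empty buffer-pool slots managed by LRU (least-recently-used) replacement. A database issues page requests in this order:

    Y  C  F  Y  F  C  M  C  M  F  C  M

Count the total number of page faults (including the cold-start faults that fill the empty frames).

4

Y -> miss, frames {Y}
C -> miss, frames {Y,C}
F -> miss, frames {Y,C,F}
Y -> hit
F -> hit
C -> hit
M -> miss, evict Y, frames {F,C,M}
C -> hit
M -> hit
F -> hit
C -> hit
M -> hit
Page faults: 4.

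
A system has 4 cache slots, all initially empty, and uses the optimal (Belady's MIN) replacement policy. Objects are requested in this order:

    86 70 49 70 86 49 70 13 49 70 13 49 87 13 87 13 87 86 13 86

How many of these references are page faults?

5

86 -> miss, frames (86)
70 -> miss, frames (86 70)
49 -> miss, frames (86 70 49)
70 -> hit
86 -> hit
49 -> hit
70 -> hit
13 -> miss, frames (86 70 49 13)
49 -> hit
70 -> hit
13 -> hit
49 -> hit
87 -> miss, evict 49, frames (86 70 13 87)
13 -> hit
87 -> hit
13 -> hit
87 -> hit
86 -> hit
13 -> hit
86 -> hit
Page faults: 5.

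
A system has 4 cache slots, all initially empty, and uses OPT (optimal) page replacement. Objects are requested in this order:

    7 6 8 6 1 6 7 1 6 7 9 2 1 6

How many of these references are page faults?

7 -> fault, frames [7]
6 -> fault, frames [7, 6]
8 -> fault, frames [7, 6, 8]
6 -> hit
1 -> fault, frames [7, 6, 8, 1]
6 -> hit
7 -> hit
1 -> hit
6 -> hit
7 -> hit
9 -> fault, evict 8, frames [7, 6, 1, 9]
2 -> fault, evict 9, frames [7, 6, 1, 2]
1 -> hit
6 -> hit
Page faults: 6.

6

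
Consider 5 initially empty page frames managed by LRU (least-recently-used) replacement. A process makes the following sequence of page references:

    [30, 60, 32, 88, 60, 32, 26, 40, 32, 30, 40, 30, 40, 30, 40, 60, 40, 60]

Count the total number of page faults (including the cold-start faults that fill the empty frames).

30: fault, frames (30)
60: fault, frames (30 60)
32: fault, frames (30 60 32)
88: fault, frames (30 60 32 88)
60: hit
32: hit
26: fault, frames (30 88 60 32 26)
40: fault, evict 30, frames (88 60 32 26 40)
32: hit
30: fault, evict 88, frames (60 26 40 32 30)
40: hit
30: hit
40: hit
30: hit
40: hit
60: hit
40: hit
60: hit
Page faults: 7.

7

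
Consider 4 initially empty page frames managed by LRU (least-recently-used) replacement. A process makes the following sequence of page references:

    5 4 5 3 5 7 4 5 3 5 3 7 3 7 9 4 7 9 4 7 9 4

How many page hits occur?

5 → fault, frames (5)
4 → fault, frames (5 4)
5 → hit
3 → fault, frames (4 5 3)
5 → hit
7 → fault, frames (4 3 5 7)
4 → hit
5 → hit
3 → hit
5 → hit
3 → hit
7 → hit
3 → hit
7 → hit
9 → fault, evict 4, frames (5 3 7 9)
4 → fault, evict 5, frames (3 7 9 4)
7 → hit
9 → hit
4 → hit
7 → hit
9 → hit
4 → hit
Hits: 16.

16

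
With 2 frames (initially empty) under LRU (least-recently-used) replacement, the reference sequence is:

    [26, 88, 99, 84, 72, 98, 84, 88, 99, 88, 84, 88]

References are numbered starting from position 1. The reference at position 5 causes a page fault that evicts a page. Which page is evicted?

pos 1: 26 -> miss, frames (26)
pos 2: 88 -> miss, frames (26 88)
pos 3: 99 -> miss, evict 26, frames (88 99)
pos 4: 84 -> miss, evict 88, frames (99 84)
pos 5: 72 -> miss, evict 99, frames (84 72)
At position 5, page 99 is evicted.

99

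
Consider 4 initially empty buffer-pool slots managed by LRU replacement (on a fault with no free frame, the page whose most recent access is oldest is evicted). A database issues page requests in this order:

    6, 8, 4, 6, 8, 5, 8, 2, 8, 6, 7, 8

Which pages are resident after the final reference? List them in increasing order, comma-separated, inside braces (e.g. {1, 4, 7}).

6 -> miss, frames (6)
8 -> miss, frames (6 8)
4 -> miss, frames (6 8 4)
6 -> hit
8 -> hit
5 -> miss, frames (4 6 8 5)
8 -> hit
2 -> miss, evict 4, frames (6 5 8 2)
8 -> hit
6 -> hit
7 -> miss, evict 5, frames (2 8 6 7)
8 -> hit

{2, 6, 7, 8}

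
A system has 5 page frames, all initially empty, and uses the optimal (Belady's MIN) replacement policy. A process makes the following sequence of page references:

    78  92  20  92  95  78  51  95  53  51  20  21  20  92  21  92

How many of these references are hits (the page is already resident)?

9

78 → miss, frames [78]
92 → miss, frames [78, 92]
20 → miss, frames [78, 92, 20]
92 → hit
95 → miss, frames [78, 92, 20, 95]
78 → hit
51 → miss, frames [78, 92, 20, 95, 51]
95 → hit
53 → miss, evict 95, frames [78, 92, 20, 51, 53]
51 → hit
20 → hit
21 → miss, evict 53, frames [78, 92, 20, 51, 21]
20 → hit
92 → hit
21 → hit
92 → hit
Hits: 9.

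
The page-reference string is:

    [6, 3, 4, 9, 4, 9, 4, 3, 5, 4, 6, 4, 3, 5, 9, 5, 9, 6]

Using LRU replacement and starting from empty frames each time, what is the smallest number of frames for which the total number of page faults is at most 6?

5

f=1: 18 faults
f=2: 12 faults
f=3: 10 faults
f=4: 8 faults
f=5: 5 faults
Smallest f with faults ≤ 6 is 5.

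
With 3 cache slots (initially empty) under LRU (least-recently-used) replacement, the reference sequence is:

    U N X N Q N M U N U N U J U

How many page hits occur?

7

U → fault, frames [U]
N → fault, frames [U, N]
X → fault, frames [U, N, X]
N → hit
Q → fault, evict U, frames [X, N, Q]
N → hit
M → fault, evict X, frames [Q, N, M]
U → fault, evict Q, frames [N, M, U]
N → hit
U → hit
N → hit
U → hit
J → fault, evict M, frames [N, U, J]
U → hit
Hits: 7.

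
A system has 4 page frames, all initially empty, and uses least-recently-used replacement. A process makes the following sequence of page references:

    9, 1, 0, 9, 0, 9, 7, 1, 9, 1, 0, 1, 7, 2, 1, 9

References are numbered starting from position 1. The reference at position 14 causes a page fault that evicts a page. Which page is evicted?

9

pos 1: 9 → fault, frames {9}
pos 2: 1 → fault, frames {9,1}
pos 3: 0 → fault, frames {9,1,0}
pos 4: 9 → hit
pos 5: 0 → hit
pos 6: 9 → hit
pos 7: 7 → fault, frames {1,0,9,7}
pos 8: 1 → hit
pos 9: 9 → hit
pos 10: 1 → hit
pos 11: 0 → hit
pos 12: 1 → hit
pos 13: 7 → hit
pos 14: 2 → fault, evict 9, frames {0,1,7,2}
At position 14, page 9 is evicted.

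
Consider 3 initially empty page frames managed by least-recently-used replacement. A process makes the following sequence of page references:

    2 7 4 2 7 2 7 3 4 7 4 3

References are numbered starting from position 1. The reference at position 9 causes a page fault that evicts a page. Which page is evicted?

2

pos 1: 2 -> miss, frames (2)
pos 2: 7 -> miss, frames (2 7)
pos 3: 4 -> miss, frames (2 7 4)
pos 4: 2 -> hit
pos 5: 7 -> hit
pos 6: 2 -> hit
pos 7: 7 -> hit
pos 8: 3 -> miss, evict 4, frames (2 7 3)
pos 9: 4 -> miss, evict 2, frames (7 3 4)
At position 9, page 2 is evicted.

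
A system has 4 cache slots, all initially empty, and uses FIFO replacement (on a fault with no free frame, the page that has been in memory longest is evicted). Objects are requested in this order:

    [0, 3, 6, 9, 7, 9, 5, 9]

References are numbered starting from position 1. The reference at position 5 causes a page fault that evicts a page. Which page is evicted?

0

pos 1: 0 → fault, frames [0]
pos 2: 3 → fault, frames [0, 3]
pos 3: 6 → fault, frames [0, 3, 6]
pos 4: 9 → fault, frames [0, 3, 6, 9]
pos 5: 7 → fault, evict 0, frames [3, 6, 9, 7]
At position 5, page 0 is evicted.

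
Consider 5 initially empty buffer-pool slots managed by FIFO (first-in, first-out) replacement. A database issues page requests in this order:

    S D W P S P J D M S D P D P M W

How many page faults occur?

S → miss, frames [S]
D → miss, frames [S, D]
W → miss, frames [S, D, W]
P → miss, frames [S, D, W, P]
S → hit
P → hit
J → miss, frames [S, D, W, P, J]
D → hit
M → miss, evict S, frames [D, W, P, J, M]
S → miss, evict D, frames [W, P, J, M, S]
D → miss, evict W, frames [P, J, M, S, D]
P → hit
D → hit
P → hit
M → hit
W → miss, evict P, frames [J, M, S, D, W]
Page faults: 9.

9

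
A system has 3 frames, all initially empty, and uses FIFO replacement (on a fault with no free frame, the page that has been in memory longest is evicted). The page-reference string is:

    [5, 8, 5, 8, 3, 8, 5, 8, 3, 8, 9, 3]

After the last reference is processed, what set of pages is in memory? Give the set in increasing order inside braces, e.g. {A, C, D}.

5 → miss, frames (5)
8 → miss, frames (5 8)
5 → hit
8 → hit
3 → miss, frames (5 8 3)
8 → hit
5 → hit
8 → hit
3 → hit
8 → hit
9 → miss, evict 5, frames (8 3 9)
3 → hit

{3, 8, 9}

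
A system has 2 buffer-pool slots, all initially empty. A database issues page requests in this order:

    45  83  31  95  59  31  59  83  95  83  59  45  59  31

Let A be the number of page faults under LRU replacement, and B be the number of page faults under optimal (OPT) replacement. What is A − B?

Under LRU: F F F F F F . F F . F F . F → 11 faults.
Under OPT: F F F F F . . F F . F F . F → 10 faults.
A − B = 11 − 10 = 1.

1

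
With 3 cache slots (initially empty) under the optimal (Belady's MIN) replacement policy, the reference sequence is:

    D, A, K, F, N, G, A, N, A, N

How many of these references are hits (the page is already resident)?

D → fault, frames {D}
A → fault, frames {D,A}
K → fault, frames {D,A,K}
F → fault, evict K, frames {D,A,F}
N → fault, evict F, frames {D,A,N}
G → fault, evict D, frames {A,N,G}
A → hit
N → hit
A → hit
N → hit
Hits: 4.

4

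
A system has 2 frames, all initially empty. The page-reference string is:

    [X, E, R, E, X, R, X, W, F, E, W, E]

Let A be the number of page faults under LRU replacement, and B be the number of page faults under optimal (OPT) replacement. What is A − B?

Under LRU: F F F . F F . F F F F . → 9 faults.
Under OPT: F F F . F . . F F F . . → 7 faults.
A − B = 9 − 7 = 2.

2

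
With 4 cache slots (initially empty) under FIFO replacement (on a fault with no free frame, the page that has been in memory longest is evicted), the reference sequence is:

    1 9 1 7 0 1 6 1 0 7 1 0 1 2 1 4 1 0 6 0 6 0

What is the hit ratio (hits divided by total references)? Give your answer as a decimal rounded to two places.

1: miss, frames (1)
9: miss, frames (1 9)
1: hit
7: miss, frames (1 9 7)
0: miss, frames (1 9 7 0)
1: hit
6: miss, evict 1, frames (9 7 0 6)
1: miss, evict 9, frames (7 0 6 1)
0: hit
7: hit
1: hit
0: hit
1: hit
2: miss, evict 7, frames (0 6 1 2)
1: hit
4: miss, evict 0, frames (6 1 2 4)
1: hit
0: miss, evict 6, frames (1 2 4 0)
6: miss, evict 1, frames (2 4 0 6)
0: hit
6: hit
0: hit
Hits: 12 of 22 references → 12/22 = 0.5455.

0.55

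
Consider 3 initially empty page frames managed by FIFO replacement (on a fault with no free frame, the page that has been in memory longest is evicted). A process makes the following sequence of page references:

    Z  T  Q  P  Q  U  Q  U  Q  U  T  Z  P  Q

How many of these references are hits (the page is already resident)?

5

Z -> miss, frames (Z)
T -> miss, frames (Z T)
Q -> miss, frames (Z T Q)
P -> miss, evict Z, frames (T Q P)
Q -> hit
U -> miss, evict T, frames (Q P U)
Q -> hit
U -> hit
Q -> hit
U -> hit
T -> miss, evict Q, frames (P U T)
Z -> miss, evict P, frames (U T Z)
P -> miss, evict U, frames (T Z P)
Q -> miss, evict T, frames (Z P Q)
Hits: 5.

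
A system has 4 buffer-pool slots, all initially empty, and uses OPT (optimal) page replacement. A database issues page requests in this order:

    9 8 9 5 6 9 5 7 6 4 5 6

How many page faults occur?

6

9 → fault, frames (9)
8 → fault, frames (9 8)
9 → hit
5 → fault, frames (9 8 5)
6 → fault, frames (9 8 5 6)
9 → hit
5 → hit
7 → fault, evict 8, frames (9 5 6 7)
6 → hit
4 → fault, evict 7, frames (9 5 6 4)
5 → hit
6 → hit
Page faults: 6.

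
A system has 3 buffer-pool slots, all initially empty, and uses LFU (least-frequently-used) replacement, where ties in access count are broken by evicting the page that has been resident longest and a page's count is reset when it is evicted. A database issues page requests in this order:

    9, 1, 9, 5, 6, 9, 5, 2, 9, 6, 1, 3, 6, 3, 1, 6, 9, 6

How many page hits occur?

6

9: fault, frames (9)
1: fault, frames (9 1)
9: hit
5: fault, frames (9 1 5)
6: fault, evict 1, frames (9 5 6)
9: hit
5: hit
2: fault, evict 6, frames (9 5 2)
9: hit
6: fault, evict 2, frames (9 5 6)
1: fault, evict 6, frames (9 5 1)
3: fault, evict 1, frames (9 5 3)
6: fault, evict 3, frames (9 5 6)
3: fault, evict 6, frames (9 5 3)
1: fault, evict 3, frames (9 5 1)
6: fault, evict 1, frames (9 5 6)
9: hit
6: hit
Hits: 6.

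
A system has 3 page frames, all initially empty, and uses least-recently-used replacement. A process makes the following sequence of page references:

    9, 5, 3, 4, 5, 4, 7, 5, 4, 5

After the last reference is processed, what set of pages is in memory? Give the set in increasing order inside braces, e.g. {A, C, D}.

{4, 5, 7}

9: miss, frames [9]
5: miss, frames [9, 5]
3: miss, frames [9, 5, 3]
4: miss, evict 9, frames [5, 3, 4]
5: hit
4: hit
7: miss, evict 3, frames [5, 4, 7]
5: hit
4: hit
5: hit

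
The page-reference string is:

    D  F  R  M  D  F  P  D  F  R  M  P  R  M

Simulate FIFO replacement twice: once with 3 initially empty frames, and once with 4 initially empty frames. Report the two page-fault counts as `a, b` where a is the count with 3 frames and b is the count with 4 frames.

9, 10

3 frames: F F F F F F F . . F F . . . → 9 faults.
4 frames: F F F F . . F F F F F F . . → 10 faults.
10 > 9: adding a frame increased faults — Belady's anomaly.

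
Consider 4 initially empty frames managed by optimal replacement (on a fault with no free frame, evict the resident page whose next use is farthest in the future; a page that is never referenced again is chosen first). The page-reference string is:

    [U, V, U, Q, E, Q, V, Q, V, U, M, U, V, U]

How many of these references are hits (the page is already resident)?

U: fault, frames (U)
V: fault, frames (U V)
U: hit
Q: fault, frames (U V Q)
E: fault, frames (U V Q E)
Q: hit
V: hit
Q: hit
V: hit
U: hit
M: fault, evict E, frames (U V Q M)
U: hit
V: hit
U: hit
Hits: 9.

9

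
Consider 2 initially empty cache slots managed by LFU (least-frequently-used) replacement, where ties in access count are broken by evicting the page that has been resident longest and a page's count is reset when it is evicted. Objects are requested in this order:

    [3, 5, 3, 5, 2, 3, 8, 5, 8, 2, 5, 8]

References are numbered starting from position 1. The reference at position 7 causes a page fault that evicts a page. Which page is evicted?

3

pos 1: 3 → fault, frames (3)
pos 2: 5 → fault, frames (3 5)
pos 3: 3 → hit
pos 4: 5 → hit
pos 5: 2 → fault, evict 3, frames (5 2)
pos 6: 3 → fault, evict 2, frames (5 3)
pos 7: 8 → fault, evict 3, frames (5 8)
At position 7, page 3 is evicted.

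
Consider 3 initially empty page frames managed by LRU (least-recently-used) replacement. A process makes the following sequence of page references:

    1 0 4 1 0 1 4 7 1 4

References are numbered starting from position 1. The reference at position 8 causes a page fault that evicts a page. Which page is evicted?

pos 1: 1 -> fault, frames [1]
pos 2: 0 -> fault, frames [1, 0]
pos 3: 4 -> fault, frames [1, 0, 4]
pos 4: 1 -> hit
pos 5: 0 -> hit
pos 6: 1 -> hit
pos 7: 4 -> hit
pos 8: 7 -> fault, evict 0, frames [1, 4, 7]
At position 8, page 0 is evicted.

0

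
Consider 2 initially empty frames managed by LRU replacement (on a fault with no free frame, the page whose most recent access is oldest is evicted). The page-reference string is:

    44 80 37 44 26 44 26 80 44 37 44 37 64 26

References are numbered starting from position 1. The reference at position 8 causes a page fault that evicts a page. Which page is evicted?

44

pos 1: 44 → miss, frames {44}
pos 2: 80 → miss, frames {44,80}
pos 3: 37 → miss, evict 44, frames {80,37}
pos 4: 44 → miss, evict 80, frames {37,44}
pos 5: 26 → miss, evict 37, frames {44,26}
pos 6: 44 → hit
pos 7: 26 → hit
pos 8: 80 → miss, evict 44, frames {26,80}
At position 8, page 44 is evicted.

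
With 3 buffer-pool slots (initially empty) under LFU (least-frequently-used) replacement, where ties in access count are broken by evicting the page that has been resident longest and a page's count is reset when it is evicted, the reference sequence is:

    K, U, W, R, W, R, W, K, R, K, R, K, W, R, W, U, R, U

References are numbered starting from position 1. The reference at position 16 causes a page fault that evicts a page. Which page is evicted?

pos 1: K -> miss, frames {K}
pos 2: U -> miss, frames {K,U}
pos 3: W -> miss, frames {K,U,W}
pos 4: R -> miss, evict K, frames {U,W,R}
pos 5: W -> hit
pos 6: R -> hit
pos 7: W -> hit
pos 8: K -> miss, evict U, frames {W,R,K}
pos 9: R -> hit
pos 10: K -> hit
pos 11: R -> hit
pos 12: K -> hit
pos 13: W -> hit
pos 14: R -> hit
pos 15: W -> hit
pos 16: U -> miss, evict K, frames {W,R,U}
At position 16, page K is evicted.

K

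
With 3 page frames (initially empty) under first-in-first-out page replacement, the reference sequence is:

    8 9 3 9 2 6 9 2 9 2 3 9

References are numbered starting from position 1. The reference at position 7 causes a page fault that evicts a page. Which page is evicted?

pos 1: 8 -> fault, frames [8]
pos 2: 9 -> fault, frames [8, 9]
pos 3: 3 -> fault, frames [8, 9, 3]
pos 4: 9 -> hit
pos 5: 2 -> fault, evict 8, frames [9, 3, 2]
pos 6: 6 -> fault, evict 9, frames [3, 2, 6]
pos 7: 9 -> fault, evict 3, frames [2, 6, 9]
At position 7, page 3 is evicted.

3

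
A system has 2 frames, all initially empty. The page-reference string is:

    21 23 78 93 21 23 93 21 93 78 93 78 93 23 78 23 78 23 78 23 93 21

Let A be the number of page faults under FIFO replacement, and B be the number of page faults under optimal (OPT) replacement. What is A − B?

4

Under FIFO: F F F F F F F F . F F . . F F . . . . . F F → 14 faults.
Under OPT: F F F F . F . F . F . . . F . . . . . . F F → 10 faults.
A − B = 14 − 10 = 4.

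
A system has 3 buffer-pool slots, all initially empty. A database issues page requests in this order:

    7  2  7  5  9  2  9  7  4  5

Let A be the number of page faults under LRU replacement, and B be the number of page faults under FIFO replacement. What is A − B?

Under LRU: F F . F F F . F F F → 8 faults.
Under FIFO: F F . F F . . F F F → 7 faults.
A − B = 8 − 7 = 1.

1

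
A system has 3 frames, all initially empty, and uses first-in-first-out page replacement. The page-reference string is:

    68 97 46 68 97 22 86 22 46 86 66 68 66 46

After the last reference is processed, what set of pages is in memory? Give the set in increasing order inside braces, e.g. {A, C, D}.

68 → miss, frames (68)
97 → miss, frames (68 97)
46 → miss, frames (68 97 46)
68 → hit
97 → hit
22 → miss, evict 68, frames (97 46 22)
86 → miss, evict 97, frames (46 22 86)
22 → hit
46 → hit
86 → hit
66 → miss, evict 46, frames (22 86 66)
68 → miss, evict 22, frames (86 66 68)
66 → hit
46 → miss, evict 86, frames (66 68 46)

{46, 66, 68}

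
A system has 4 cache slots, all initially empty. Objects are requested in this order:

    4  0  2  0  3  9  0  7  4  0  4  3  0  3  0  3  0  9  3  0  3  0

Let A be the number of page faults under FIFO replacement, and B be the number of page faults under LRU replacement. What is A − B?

Under FIFO: F F F . F F . F F F . F . . . . . F . . . . → 10 faults.
Under LRU: F F F . F F . F F . . F . . . . . F . . . . → 9 faults.
A − B = 10 − 9 = 1.

1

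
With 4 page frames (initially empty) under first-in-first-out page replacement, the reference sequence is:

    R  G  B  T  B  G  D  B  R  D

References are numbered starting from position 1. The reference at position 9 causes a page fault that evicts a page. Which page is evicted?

pos 1: R → miss, frames {R}
pos 2: G → miss, frames {R,G}
pos 3: B → miss, frames {R,G,B}
pos 4: T → miss, frames {R,G,B,T}
pos 5: B → hit
pos 6: G → hit
pos 7: D → miss, evict R, frames {G,B,T,D}
pos 8: B → hit
pos 9: R → miss, evict G, frames {B,T,D,R}
At position 9, page G is evicted.

G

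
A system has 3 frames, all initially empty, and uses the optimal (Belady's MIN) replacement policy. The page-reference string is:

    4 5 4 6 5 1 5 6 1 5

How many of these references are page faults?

4

4 -> fault, frames [4]
5 -> fault, frames [4, 5]
4 -> hit
6 -> fault, frames [4, 5, 6]
5 -> hit
1 -> fault, evict 4, frames [5, 6, 1]
5 -> hit
6 -> hit
1 -> hit
5 -> hit
Page faults: 4.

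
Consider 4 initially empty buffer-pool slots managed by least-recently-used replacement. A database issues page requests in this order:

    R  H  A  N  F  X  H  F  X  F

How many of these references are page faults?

7

R → fault, frames {R}
H → fault, frames {R,H}
A → fault, frames {R,H,A}
N → fault, frames {R,H,A,N}
F → fault, evict R, frames {H,A,N,F}
X → fault, evict H, frames {A,N,F,X}
H → fault, evict A, frames {N,F,X,H}
F → hit
X → hit
F → hit
Page faults: 7.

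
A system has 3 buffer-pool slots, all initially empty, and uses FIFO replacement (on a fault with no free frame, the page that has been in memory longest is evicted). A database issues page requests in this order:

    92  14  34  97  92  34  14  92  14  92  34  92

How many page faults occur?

92 -> fault, frames (92)
14 -> fault, frames (92 14)
34 -> fault, frames (92 14 34)
97 -> fault, evict 92, frames (14 34 97)
92 -> fault, evict 14, frames (34 97 92)
34 -> hit
14 -> fault, evict 34, frames (97 92 14)
92 -> hit
14 -> hit
92 -> hit
34 -> fault, evict 97, frames (92 14 34)
92 -> hit
Page faults: 7.

7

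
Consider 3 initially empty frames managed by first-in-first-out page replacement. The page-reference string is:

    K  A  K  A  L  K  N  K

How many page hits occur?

K → miss, frames {K}
A → miss, frames {K,A}
K → hit
A → hit
L → miss, frames {K,A,L}
K → hit
N → miss, evict K, frames {A,L,N}
K → miss, evict A, frames {L,N,K}
Hits: 3.

3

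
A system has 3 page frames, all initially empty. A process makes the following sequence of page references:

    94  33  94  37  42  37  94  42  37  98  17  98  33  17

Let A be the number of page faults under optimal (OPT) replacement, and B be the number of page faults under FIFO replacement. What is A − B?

Under OPT: F F . F F . . . . F F . F . → 7 faults.
Under FIFO: F F . F F . F . . F F . F . → 8 faults.
A − B = 7 − 8 = -1.

-1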